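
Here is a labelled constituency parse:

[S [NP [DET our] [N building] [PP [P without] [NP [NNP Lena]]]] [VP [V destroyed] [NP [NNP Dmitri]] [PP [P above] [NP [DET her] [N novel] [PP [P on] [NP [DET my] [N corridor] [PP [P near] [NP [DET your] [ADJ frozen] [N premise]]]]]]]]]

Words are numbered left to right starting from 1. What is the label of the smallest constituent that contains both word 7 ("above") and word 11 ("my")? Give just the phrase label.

PP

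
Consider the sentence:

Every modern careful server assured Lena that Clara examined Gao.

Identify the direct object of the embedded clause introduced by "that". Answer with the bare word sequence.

"examined" heads the VP of the embedded clause introduced by "that", and "Gao" is its direct object.

Gao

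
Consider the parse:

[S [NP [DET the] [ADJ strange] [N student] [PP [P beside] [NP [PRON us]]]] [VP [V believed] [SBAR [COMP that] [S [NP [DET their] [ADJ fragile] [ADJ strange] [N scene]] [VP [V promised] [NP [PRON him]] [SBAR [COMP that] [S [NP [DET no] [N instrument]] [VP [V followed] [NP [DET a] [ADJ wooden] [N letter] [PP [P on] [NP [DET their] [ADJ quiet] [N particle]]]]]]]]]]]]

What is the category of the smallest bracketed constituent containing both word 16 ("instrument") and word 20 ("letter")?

S

Both words fall inside [S no instrument followed a wooden letter on their quiet particle] (words 15–24), and no smaller constituent contains them both. Label: S.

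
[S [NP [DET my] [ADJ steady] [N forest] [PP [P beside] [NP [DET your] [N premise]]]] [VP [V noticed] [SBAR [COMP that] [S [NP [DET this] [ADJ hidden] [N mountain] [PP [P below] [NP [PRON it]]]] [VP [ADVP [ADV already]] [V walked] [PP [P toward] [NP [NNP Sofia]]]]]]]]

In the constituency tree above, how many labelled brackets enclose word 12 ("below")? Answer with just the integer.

Counting open brackets not yet closed at "below": [S [VP [SBAR [S [NP [PP [P = 7.

7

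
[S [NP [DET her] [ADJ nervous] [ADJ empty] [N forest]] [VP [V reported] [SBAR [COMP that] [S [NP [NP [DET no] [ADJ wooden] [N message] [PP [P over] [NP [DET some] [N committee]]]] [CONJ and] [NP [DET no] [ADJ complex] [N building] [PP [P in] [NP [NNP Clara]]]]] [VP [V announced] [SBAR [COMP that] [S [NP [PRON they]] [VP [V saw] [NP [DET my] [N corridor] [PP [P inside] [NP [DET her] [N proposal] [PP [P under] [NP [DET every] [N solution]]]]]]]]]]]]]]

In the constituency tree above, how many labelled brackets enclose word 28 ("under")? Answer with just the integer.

Counting open brackets not yet closed at "under": [S [VP [SBAR [S [VP [SBAR [S [VP [NP [PP [NP [PP [P = 13.

13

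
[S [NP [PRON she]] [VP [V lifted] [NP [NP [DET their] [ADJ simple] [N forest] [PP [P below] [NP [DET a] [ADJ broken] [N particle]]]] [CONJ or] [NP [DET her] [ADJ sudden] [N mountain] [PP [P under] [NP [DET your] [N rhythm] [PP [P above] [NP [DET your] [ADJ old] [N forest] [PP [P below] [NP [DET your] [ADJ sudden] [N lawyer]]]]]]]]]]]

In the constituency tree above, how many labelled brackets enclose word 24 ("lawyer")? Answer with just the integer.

11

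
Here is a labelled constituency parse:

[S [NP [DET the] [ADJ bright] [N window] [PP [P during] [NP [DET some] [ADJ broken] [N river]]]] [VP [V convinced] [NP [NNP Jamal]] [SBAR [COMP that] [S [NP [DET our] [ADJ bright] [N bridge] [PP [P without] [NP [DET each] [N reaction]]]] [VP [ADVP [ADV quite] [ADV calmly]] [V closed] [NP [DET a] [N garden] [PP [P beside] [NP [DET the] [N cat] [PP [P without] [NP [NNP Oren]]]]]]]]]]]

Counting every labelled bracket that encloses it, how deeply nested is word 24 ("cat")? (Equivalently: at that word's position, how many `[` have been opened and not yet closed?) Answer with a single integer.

9

The word sits inside N, which is inside NP, inside PP, inside NP, inside VP, inside S, inside SBAR, inside VP, inside S — 9 brackets in all.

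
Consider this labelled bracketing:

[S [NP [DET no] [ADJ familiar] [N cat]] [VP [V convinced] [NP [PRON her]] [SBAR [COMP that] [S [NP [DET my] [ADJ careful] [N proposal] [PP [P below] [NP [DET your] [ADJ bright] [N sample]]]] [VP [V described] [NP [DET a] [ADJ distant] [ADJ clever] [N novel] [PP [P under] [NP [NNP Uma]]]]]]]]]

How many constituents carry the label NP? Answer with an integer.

Scanning left to right, an opening `[NP` appears at word positions 1, 5, 7, 11, 15, 20 — 6 in total.

6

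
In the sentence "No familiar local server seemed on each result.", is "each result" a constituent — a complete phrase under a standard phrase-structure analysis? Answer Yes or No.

Yes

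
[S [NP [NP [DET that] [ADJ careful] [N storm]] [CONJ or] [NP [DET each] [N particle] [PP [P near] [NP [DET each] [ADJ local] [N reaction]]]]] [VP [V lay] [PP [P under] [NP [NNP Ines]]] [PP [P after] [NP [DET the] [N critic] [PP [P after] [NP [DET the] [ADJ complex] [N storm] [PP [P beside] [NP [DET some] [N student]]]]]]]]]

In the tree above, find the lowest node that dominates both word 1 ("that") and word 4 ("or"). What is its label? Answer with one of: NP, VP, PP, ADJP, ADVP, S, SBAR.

NP

Both words fall inside [NP that careful storm or each particle near each local reaction] (words 1–10), and no smaller constituent contains them both. Label: NP.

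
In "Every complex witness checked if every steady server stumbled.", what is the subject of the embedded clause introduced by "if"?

every steady server

In the embedded clause introduced by "if" the verb is "stumbled"; the NP preceding it, "every steady server", is the subject.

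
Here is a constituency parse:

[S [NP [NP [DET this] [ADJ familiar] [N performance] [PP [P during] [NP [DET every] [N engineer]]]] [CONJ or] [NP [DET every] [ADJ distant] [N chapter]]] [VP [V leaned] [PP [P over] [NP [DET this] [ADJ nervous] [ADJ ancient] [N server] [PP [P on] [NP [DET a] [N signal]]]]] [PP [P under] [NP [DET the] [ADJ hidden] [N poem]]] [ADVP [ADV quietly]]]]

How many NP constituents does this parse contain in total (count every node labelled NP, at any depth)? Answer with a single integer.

7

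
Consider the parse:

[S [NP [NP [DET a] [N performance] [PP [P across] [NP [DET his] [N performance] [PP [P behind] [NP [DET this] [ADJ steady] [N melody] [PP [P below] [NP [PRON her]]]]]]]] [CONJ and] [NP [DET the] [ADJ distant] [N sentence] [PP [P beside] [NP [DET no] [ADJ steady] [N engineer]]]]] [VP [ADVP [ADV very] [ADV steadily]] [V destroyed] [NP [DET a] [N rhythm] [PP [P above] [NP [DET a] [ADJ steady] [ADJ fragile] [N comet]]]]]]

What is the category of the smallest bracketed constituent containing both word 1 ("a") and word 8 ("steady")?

The smallest bracket enclosing both words is [NP a performance across his performance behind this steady melody below her], so the label is NP.

NP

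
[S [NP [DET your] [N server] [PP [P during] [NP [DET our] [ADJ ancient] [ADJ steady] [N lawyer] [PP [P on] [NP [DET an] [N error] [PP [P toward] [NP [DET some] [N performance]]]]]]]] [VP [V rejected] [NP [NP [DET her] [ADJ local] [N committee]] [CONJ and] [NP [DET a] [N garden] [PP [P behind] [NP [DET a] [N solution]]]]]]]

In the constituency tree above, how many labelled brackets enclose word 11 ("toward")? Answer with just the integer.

8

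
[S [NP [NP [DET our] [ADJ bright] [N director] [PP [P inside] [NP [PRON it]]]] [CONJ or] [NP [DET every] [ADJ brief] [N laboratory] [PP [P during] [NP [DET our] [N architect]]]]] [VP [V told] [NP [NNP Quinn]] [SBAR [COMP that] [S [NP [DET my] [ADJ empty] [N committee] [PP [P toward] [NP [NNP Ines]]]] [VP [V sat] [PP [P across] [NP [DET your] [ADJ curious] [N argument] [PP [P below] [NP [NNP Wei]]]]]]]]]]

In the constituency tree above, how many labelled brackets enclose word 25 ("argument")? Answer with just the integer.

The word sits inside N, which is inside NP, inside PP, inside VP, inside S, inside SBAR, inside VP, inside S — 8 brackets in all.

8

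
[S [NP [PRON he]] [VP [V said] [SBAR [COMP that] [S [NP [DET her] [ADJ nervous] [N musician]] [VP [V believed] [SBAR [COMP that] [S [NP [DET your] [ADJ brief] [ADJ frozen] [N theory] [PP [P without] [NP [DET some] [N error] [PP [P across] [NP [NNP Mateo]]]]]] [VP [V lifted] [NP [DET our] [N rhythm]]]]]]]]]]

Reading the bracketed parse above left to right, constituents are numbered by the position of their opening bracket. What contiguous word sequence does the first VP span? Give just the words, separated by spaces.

The VP opening brackets appear, in order, over: "said that her nervous musician believed that your brief frozen theory without some error across Mateo lifted our rhythm"; "believed that your brief frozen theory without some error across Mateo lifted our rhythm"; "lifted our rhythm". The first one spans "said that her nervous musician believed that your brief frozen theory without some error across Mateo lifted our rhythm".

said that her nervous musician believed that your brief frozen theory without some error across Mateo lifted our rhythm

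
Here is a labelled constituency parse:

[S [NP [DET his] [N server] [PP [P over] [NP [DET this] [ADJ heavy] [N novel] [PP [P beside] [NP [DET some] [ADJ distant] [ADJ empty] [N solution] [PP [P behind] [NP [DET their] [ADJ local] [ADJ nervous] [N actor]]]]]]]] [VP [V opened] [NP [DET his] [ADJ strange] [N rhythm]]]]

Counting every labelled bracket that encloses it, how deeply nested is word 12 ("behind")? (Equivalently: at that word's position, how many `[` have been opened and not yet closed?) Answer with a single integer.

Path from the root down to the word: S → NP → PP → NP → PP → NP → PP → P. That is 8 enclosing brackets.

8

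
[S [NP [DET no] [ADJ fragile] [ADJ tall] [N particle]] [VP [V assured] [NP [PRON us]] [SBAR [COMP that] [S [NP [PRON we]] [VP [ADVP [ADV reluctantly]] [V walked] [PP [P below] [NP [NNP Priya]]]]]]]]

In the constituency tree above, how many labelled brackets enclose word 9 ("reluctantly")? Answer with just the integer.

7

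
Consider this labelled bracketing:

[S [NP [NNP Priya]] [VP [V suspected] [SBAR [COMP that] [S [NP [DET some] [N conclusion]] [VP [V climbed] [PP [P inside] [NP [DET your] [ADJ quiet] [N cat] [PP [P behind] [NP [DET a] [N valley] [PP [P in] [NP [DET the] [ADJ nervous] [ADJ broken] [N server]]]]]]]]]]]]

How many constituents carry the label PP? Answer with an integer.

The PP constituents are: [PP inside your quiet cat behind a valley in the nervous broken server]; [PP behind a valley in the nervous broken server]; [PP in the nervous broken server]. Total: 3.

3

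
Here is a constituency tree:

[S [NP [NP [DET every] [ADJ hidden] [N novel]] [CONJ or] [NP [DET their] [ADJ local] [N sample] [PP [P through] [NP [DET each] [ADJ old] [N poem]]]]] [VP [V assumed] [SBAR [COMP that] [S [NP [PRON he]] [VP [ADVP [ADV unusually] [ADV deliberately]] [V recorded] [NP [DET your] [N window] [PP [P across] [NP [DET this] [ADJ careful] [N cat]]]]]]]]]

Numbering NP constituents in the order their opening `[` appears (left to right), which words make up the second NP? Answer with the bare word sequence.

Opening `[NP` markers occur at word positions 1, 1, 5, 9, 14, 18, 21; the second of these opens the constituent [NP every hidden novel].

every hidden novel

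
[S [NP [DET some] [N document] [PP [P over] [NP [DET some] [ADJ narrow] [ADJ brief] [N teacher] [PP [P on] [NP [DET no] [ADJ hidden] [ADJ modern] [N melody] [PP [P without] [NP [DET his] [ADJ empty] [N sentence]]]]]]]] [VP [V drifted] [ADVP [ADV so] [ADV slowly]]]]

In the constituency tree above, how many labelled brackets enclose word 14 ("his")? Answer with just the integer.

Counting open brackets not yet closed at "his": [S [NP [PP [NP [PP [NP [PP [NP [DET = 9.

9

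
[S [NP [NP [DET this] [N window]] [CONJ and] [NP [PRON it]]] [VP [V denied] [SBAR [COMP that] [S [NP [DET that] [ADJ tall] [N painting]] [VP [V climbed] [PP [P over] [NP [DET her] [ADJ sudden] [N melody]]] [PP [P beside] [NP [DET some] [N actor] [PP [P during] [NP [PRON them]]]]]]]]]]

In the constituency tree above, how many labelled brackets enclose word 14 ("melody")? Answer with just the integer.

8

Path from the root down to the word: S → VP → SBAR → S → VP → PP → NP → N. That is 8 enclosing brackets.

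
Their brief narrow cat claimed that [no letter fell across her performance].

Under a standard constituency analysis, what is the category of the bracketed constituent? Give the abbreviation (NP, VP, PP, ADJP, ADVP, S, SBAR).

S

"fell" is the head of the bracketed span, so the span is a clause: S.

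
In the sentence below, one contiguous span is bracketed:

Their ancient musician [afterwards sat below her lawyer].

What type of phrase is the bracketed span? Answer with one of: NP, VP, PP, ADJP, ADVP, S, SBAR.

VP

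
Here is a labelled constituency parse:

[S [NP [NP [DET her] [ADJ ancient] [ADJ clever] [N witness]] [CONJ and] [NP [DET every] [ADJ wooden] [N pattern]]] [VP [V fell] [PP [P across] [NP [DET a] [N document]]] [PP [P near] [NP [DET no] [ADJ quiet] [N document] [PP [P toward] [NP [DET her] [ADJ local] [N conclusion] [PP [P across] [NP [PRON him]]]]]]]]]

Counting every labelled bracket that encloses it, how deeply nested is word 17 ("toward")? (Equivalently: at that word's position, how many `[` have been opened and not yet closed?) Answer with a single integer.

Counting open brackets not yet closed at "toward": [S [VP [PP [NP [PP [P = 6.

6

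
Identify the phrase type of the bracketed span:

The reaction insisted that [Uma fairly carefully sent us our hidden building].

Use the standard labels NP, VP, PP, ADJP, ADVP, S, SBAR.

S

The span is built around the head "sent" — a clause (S).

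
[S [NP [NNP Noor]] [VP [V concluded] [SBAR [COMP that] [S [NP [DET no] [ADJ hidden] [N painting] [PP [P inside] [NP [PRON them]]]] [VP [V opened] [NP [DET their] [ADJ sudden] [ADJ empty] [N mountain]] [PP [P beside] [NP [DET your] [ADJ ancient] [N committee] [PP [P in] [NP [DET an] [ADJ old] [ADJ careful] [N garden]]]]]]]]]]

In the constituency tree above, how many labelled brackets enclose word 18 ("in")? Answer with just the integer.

9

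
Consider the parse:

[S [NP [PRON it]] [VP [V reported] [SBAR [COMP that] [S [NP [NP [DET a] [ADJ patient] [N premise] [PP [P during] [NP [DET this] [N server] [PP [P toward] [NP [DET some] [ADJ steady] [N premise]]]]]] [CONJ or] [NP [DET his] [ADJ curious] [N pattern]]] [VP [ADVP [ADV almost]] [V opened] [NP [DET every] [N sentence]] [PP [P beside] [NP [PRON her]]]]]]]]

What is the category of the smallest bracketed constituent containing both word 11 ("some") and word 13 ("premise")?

The smallest bracket enclosing both words is [NP some steady premise], so the label is NP.

NP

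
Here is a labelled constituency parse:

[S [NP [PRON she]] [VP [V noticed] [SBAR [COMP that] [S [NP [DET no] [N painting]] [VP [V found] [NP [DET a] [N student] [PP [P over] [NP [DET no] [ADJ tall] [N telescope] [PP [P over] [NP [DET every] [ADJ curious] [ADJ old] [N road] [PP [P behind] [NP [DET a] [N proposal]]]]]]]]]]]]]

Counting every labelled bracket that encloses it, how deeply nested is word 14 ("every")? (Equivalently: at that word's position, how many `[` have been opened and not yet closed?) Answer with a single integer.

Path from the root down to the word: S → VP → SBAR → S → VP → NP → PP → NP → PP → NP → DET. That is 11 enclosing brackets.

11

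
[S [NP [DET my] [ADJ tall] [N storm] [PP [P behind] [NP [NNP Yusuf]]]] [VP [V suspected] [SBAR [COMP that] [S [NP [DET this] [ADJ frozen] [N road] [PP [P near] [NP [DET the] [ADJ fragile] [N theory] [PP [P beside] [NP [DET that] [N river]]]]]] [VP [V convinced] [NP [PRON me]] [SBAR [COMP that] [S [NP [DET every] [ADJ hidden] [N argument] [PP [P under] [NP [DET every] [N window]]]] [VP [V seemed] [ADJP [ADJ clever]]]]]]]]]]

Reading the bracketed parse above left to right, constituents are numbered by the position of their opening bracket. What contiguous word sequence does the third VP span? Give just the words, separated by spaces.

seemed clever

In left-to-right order the VP constituents are "suspected that this frozen road near the fragile theory beside that river convinced me that every hidden argument under every window seemed clever"; "convinced me that every hidden argument under every window seemed clever"; "seemed clever". Number 3 is "seemed clever".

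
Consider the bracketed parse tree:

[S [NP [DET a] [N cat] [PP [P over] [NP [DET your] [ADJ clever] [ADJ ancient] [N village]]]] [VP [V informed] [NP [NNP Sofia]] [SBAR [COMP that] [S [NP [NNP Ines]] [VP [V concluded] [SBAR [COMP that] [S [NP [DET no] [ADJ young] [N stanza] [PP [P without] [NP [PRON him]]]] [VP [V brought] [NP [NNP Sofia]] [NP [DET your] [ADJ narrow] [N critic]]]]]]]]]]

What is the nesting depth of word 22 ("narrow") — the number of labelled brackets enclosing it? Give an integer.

Path from the root down to the word: S → VP → SBAR → S → VP → SBAR → S → VP → NP → ADJ. That is 10 enclosing brackets.

10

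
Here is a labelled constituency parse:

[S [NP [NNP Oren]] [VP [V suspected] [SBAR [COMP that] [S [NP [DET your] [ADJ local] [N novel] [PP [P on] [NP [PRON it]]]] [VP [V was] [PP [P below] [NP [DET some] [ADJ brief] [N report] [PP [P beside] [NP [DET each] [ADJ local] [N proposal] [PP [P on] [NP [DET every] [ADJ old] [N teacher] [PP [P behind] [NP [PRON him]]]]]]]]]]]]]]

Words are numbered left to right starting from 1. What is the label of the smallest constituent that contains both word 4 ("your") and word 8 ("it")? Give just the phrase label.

NP

Word 4 lies under S → VP → SBAR → S → NP → DET; word 8 lies under S → VP → SBAR → S → NP → PP → NP → PRON. The lowest shared node is the NP.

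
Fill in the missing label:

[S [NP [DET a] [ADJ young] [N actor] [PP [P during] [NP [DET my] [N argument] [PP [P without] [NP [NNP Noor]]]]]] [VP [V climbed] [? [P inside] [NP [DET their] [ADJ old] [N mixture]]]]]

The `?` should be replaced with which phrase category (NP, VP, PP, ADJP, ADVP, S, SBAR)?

A constituent whose immediate children are P 'inside', NP is a prepositional phrase: PP.

PP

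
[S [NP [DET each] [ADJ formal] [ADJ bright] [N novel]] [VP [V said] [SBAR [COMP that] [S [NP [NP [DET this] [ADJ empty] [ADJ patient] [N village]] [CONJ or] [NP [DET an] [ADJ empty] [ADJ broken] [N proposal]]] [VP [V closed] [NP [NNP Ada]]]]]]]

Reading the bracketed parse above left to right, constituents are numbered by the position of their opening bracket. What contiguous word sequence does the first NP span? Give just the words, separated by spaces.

The NP opening brackets appear, in order, over: "each formal bright novel"; "this empty patient village or an empty broken proposal"; "this empty patient village"; "an empty broken proposal"; "Ada". The first one spans "each formal bright novel".

each formal bright novel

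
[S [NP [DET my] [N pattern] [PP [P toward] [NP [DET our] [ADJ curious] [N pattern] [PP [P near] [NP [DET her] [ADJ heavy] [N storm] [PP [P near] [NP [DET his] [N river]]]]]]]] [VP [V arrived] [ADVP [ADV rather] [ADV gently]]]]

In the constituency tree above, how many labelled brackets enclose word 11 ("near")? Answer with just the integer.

Path from the root down to the word: S → NP → PP → NP → PP → NP → PP → P. That is 8 enclosing brackets.

8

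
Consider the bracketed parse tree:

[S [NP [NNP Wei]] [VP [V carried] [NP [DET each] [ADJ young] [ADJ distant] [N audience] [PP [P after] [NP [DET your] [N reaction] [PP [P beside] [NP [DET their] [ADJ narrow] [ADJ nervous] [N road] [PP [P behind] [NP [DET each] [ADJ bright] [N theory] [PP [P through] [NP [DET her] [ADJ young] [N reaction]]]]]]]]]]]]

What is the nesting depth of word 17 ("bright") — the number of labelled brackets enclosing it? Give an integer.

10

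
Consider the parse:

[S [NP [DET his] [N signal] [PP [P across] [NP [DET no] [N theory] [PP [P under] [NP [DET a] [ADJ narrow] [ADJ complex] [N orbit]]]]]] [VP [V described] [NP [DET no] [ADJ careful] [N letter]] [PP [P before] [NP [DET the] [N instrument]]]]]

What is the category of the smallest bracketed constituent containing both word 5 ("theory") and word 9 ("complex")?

NP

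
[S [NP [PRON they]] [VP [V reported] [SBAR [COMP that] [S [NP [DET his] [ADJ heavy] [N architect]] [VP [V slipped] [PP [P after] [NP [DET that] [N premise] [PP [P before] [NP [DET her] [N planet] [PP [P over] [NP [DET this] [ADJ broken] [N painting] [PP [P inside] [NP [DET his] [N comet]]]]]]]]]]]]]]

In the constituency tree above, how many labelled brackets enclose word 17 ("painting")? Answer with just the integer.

Path from the root down to the word: S → VP → SBAR → S → VP → PP → NP → PP → NP → PP → NP → N. That is 12 enclosing brackets.

12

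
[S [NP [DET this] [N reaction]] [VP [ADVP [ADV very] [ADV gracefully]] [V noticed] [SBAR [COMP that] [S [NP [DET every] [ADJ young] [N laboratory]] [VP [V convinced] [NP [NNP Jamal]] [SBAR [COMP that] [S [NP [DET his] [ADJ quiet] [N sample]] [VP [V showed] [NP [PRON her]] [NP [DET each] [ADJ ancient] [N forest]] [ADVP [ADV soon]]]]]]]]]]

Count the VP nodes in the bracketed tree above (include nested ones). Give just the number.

3

Listing each VP by its span: [VP very gracefully noticed that every young laboratory convinced Jamal that his quiet sample showed her each ancient forest soon]; [VP convinced Jamal that his quiet sample showed her each ancient forest soon]; [VP showed her each ancient forest soon] — that makes 3.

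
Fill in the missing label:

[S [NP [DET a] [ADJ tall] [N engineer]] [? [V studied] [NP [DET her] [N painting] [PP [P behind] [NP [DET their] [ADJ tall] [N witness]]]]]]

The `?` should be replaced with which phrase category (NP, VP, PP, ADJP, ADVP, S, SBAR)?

A constituent whose immediate children are V 'studied', NP is a verb phrase: VP.

VP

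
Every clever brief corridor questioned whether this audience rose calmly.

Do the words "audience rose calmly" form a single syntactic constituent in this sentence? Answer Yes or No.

The sequence begins inside the noun phrase "this audience" and ends inside the verb phrase "rose calmly"; it crosses a phrase boundary, so no single node in the tree spans exactly those words.

No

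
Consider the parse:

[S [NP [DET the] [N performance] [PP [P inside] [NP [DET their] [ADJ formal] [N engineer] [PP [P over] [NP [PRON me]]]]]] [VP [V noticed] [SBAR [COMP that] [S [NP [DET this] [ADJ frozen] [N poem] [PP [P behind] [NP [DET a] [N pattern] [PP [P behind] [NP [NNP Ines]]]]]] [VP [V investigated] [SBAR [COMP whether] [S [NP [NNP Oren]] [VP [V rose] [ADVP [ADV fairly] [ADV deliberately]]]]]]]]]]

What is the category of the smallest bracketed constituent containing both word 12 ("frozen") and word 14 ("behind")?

NP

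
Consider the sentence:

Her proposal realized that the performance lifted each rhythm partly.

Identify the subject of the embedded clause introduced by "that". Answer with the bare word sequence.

the performance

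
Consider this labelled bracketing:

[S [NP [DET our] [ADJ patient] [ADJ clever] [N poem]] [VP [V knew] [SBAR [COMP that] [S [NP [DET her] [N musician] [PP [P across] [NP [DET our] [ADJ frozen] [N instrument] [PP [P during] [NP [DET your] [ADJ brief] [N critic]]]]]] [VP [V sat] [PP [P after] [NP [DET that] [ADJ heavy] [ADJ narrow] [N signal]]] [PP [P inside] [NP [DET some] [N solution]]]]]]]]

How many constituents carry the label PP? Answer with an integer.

4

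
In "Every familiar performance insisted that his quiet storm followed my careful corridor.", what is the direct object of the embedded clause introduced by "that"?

my careful corridor

The verb of the embedded clause introduced by "that" is "followed"; its direct object is the NP "my careful corridor".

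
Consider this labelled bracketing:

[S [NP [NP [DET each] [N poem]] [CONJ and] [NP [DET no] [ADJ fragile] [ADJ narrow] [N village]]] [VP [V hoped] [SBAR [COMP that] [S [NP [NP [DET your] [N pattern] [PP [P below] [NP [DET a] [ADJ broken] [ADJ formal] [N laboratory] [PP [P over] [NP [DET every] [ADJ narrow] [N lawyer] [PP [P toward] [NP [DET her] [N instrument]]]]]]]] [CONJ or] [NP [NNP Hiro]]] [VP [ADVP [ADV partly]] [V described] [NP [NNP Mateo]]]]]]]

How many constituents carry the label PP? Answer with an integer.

3

Listing each PP by its span: [PP below a broken formal laboratory over every narrow lawyer toward her instrument]; [PP over every narrow lawyer toward her instrument]; [PP toward her instrument] — that makes 3.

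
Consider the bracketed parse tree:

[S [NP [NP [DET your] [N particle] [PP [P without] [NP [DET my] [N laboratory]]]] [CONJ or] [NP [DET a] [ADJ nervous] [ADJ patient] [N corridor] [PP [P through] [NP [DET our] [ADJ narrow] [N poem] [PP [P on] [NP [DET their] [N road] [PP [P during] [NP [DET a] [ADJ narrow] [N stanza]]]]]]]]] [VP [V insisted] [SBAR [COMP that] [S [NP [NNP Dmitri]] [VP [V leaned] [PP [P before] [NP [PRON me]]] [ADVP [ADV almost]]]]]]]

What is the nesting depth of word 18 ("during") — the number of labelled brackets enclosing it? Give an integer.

Path from the root down to the word: S → NP → NP → PP → NP → PP → NP → PP → P. That is 9 enclosing brackets.

9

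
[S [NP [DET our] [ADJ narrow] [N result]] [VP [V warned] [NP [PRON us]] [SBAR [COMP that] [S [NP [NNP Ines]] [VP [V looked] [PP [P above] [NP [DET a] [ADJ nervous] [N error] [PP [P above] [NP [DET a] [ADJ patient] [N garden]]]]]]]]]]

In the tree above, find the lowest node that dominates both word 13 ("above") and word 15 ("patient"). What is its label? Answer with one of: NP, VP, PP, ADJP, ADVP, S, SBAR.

PP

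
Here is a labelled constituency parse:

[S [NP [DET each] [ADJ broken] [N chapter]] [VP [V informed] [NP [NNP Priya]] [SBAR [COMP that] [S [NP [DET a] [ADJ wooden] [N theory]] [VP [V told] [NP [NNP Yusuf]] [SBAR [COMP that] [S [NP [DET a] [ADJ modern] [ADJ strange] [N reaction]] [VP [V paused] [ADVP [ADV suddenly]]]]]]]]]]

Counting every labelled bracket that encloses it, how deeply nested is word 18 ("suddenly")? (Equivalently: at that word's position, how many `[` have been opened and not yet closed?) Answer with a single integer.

Path from the root down to the word: S → VP → SBAR → S → VP → SBAR → S → VP → ADVP → ADV. That is 10 enclosing brackets.

10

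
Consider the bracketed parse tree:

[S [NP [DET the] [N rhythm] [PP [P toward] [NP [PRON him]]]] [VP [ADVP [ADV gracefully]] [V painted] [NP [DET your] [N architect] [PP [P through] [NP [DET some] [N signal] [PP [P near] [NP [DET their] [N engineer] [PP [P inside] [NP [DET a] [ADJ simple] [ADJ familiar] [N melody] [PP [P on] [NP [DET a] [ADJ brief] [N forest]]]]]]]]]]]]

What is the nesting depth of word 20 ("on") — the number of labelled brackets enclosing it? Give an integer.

11

The word sits inside P, which is inside PP, inside NP, inside PP, inside NP, inside PP, inside NP, inside PP, inside NP, inside VP, inside S — 11 brackets in all.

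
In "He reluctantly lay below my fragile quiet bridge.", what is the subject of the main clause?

he

In the main clause the verb is "lay"; the NP preceding it, "he", is the subject.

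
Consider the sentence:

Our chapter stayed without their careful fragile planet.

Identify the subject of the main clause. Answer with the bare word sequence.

our chapter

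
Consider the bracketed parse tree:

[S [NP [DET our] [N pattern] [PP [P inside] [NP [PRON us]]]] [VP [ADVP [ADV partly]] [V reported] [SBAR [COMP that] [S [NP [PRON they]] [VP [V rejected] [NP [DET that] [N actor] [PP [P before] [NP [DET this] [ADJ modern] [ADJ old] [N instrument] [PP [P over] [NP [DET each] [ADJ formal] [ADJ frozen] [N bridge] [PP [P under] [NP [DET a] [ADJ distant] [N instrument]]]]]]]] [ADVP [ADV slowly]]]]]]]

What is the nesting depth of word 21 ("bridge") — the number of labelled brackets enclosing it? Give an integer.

11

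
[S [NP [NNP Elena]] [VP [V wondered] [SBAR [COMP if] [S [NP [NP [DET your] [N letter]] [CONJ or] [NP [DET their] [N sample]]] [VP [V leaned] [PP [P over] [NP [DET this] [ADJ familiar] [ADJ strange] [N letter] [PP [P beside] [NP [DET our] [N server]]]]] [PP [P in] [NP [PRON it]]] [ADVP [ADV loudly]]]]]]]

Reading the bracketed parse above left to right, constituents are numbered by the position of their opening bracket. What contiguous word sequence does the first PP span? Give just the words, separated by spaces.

over this familiar strange letter beside our server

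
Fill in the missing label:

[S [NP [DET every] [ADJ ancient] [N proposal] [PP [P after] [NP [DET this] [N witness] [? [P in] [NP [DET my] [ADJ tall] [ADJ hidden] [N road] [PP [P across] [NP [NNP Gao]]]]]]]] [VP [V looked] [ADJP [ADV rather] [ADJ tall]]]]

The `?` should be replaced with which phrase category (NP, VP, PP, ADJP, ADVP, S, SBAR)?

The `?` node immediately contains: P 'in', NP. That is the internal structure of a prepositional phrase, so the label is PP.

PP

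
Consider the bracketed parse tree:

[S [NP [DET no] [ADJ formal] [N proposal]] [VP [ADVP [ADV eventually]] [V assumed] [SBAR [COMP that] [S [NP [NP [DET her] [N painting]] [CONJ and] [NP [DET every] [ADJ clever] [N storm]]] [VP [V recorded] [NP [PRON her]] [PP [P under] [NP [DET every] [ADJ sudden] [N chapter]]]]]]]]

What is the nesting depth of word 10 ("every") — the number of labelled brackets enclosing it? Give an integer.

Counting open brackets not yet closed at "every": [S [VP [SBAR [S [NP [NP [DET = 7.

7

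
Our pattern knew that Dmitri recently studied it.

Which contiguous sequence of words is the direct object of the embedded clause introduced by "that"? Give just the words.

"studied" heads the VP of the embedded clause introduced by "that", and "it" is its direct object.

it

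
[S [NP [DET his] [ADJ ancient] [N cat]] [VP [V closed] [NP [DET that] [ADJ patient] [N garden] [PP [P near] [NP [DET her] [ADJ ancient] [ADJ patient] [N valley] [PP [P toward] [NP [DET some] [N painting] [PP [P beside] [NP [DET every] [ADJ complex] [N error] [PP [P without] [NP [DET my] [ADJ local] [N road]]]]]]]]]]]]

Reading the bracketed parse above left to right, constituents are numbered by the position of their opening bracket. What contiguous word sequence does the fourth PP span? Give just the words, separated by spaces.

Opening `[PP` markers occur at word positions 8, 13, 16, 20; the fourth of these opens the constituent [PP without my local road].

without my local road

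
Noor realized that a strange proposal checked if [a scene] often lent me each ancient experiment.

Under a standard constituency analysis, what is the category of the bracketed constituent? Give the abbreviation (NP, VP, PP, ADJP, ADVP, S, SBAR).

NP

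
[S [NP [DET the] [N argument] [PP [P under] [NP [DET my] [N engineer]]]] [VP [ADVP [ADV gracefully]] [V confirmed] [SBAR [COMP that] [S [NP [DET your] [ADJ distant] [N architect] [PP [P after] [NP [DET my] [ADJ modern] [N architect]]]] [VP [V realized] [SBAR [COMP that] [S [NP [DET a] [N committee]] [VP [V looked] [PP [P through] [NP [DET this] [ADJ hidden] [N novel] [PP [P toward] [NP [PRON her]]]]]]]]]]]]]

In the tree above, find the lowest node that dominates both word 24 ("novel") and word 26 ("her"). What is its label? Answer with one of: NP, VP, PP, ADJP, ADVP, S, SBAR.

NP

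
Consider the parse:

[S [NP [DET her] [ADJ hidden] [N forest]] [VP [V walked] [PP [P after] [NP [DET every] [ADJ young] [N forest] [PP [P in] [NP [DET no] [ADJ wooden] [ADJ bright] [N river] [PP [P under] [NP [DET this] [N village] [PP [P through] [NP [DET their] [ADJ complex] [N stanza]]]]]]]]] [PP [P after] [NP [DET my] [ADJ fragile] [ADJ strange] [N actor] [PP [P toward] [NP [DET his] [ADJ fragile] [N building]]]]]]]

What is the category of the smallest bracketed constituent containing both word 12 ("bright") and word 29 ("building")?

Both words fall inside [VP walked after every young forest in no wooden bright river under this village through their complex stanza after my fragile strange actor toward his fragile building] (words 4–29), and no smaller constituent contains them both. Label: VP.

VP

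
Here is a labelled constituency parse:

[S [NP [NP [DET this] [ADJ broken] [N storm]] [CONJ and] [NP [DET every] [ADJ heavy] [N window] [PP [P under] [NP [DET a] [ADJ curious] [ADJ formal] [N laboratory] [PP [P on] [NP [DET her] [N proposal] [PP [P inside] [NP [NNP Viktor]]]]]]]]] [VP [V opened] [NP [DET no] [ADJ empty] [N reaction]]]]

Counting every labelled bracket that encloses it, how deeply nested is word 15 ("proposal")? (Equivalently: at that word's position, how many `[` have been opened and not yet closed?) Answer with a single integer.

8

The word sits inside N, which is inside NP, inside PP, inside NP, inside PP, inside NP, inside NP, inside S — 8 brackets in all.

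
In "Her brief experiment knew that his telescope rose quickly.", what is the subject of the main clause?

her brief experiment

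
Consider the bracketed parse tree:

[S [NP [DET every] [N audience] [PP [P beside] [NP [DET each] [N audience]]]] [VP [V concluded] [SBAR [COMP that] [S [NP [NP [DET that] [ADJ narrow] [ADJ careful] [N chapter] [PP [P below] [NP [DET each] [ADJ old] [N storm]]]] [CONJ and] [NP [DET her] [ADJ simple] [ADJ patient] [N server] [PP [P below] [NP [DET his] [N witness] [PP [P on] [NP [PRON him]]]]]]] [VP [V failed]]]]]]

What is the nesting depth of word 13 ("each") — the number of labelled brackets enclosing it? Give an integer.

The word sits inside DET, which is inside NP, inside PP, inside NP, inside NP, inside S, inside SBAR, inside VP, inside S — 9 brackets in all.

9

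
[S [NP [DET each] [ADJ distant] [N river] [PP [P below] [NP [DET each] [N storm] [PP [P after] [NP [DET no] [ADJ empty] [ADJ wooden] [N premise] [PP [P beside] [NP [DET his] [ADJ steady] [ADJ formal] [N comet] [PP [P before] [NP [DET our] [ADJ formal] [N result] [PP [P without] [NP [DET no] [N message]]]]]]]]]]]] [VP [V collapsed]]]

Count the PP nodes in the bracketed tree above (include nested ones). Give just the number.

5

Listing each PP by its span: [PP below each storm after no empty wooden premise beside his steady formal comet before our formal result without no message]; [PP after no empty wooden premise beside his steady formal comet before our formal result without no message]; [PP beside his steady formal comet before our formal result without no message]; [PP before our formal result without no message]; [PP without no message] — that makes 5.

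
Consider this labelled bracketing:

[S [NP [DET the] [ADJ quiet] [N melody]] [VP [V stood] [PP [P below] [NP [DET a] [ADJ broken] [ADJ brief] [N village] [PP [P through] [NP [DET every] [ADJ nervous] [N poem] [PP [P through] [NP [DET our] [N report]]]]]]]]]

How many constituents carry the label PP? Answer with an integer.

Listing each PP by its span: [PP below a broken brief village through every nervous poem through our report]; [PP through every nervous poem through our report]; [PP through our report] — that makes 3.

3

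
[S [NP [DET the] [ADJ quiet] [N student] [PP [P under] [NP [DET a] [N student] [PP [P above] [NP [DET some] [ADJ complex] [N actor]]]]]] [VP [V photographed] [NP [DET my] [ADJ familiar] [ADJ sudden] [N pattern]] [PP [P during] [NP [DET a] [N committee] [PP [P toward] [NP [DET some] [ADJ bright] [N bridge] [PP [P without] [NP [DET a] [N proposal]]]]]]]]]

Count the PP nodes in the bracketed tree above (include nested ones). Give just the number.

5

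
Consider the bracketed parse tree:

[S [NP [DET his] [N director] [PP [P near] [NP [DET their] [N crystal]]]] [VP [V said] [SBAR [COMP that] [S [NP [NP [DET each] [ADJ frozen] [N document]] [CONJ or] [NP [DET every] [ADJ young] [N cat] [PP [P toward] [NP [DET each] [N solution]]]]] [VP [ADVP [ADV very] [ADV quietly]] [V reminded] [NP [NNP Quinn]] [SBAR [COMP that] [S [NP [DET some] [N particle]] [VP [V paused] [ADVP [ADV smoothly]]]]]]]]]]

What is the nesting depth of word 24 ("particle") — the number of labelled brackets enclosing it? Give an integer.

Counting open brackets not yet closed at "particle": [S [VP [SBAR [S [VP [SBAR [S [NP [N = 9.

9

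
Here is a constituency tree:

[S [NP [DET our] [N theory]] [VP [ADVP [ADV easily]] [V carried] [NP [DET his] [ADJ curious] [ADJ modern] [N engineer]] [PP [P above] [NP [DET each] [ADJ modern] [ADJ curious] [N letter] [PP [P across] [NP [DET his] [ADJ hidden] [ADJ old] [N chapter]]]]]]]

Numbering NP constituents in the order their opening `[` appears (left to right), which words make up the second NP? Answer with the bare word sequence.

his curious modern engineer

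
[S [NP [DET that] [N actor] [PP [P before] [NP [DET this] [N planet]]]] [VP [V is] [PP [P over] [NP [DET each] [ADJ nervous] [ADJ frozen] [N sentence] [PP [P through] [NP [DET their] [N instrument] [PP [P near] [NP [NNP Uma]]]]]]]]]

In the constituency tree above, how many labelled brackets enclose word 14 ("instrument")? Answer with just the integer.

7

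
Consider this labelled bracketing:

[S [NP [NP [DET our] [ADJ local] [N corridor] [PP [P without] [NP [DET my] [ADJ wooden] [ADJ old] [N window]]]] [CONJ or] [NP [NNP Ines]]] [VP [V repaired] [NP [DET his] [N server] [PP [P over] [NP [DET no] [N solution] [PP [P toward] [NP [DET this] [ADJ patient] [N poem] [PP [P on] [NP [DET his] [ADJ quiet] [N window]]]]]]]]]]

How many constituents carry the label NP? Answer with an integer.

8

Listing each NP by its span: [NP our local corridor without my wooden old window or Ines]; [NP our local corridor without my wooden old window]; [NP my wooden old window]; [NP Ines]; [NP his server over no solution toward this patient poem on his quiet window]; [NP no solution toward this patient poem on his quiet window] … — that makes 8.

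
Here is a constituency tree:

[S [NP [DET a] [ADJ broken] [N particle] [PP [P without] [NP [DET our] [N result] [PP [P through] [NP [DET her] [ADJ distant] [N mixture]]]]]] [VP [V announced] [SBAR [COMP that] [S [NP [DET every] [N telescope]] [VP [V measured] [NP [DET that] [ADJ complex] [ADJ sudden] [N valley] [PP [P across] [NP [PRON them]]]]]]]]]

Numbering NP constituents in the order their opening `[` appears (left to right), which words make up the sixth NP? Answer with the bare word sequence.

them

Opening `[NP` markers occur at word positions 1, 5, 8, 13, 16, 21; the sixth of these opens the constituent [NP them].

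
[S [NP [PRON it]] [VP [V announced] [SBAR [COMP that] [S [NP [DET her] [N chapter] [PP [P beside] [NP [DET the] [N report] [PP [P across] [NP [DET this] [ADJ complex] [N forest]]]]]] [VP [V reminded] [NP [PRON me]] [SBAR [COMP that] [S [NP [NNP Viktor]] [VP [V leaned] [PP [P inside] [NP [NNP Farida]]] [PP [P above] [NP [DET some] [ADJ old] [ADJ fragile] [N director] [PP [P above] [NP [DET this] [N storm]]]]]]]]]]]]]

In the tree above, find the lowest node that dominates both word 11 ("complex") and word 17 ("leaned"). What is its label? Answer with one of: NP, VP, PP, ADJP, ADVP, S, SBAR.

S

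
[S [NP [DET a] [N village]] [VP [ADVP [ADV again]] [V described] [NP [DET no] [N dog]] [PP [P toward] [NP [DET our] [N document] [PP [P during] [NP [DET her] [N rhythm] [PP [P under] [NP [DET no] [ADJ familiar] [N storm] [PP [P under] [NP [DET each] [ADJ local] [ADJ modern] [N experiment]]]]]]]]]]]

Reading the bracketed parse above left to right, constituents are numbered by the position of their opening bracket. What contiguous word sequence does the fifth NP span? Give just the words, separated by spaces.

no familiar storm under each local modern experiment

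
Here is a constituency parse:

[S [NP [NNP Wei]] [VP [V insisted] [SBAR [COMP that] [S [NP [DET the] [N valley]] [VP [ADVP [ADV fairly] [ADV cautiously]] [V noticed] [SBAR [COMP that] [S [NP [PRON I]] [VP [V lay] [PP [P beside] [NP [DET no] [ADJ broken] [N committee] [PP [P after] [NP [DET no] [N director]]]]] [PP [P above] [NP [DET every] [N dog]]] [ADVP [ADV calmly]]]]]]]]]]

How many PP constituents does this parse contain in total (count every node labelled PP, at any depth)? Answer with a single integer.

3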